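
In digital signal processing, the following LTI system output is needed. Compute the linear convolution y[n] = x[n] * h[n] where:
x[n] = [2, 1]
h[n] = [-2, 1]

y[n] = sum_k x[k]*h[n-k]. Output length = len(x) + len(h) - 1 = 2 + 2 - 1 = 3.
y[0] = 2*-2 = -4
y[1] = 1*-2 + 2*1 = 0
y[2] = 1*1 = 1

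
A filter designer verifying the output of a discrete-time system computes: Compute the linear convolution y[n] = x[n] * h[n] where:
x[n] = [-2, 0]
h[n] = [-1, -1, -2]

y[n] = sum_k x[k]*h[n-k]. Output length = len(x) + len(h) - 1 = 2 + 3 - 1 = 4.
y[0] = -2*-1 = 2
y[1] = 0*-1 + -2*-1 = 2
y[2] = 0*-1 + -2*-2 = 4
y[3] = 0*-2 = 0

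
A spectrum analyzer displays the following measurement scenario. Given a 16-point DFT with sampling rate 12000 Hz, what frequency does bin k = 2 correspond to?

The frequency of DFT bin k is: f_k = k * f_s / N
f_2 = 2 * 12000 / 16 = 1500 Hz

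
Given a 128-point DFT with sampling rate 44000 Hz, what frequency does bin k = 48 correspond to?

The frequency of DFT bin k is: f_k = k * f_s / N
f_48 = 48 * 44000 / 128 = 16500 Hz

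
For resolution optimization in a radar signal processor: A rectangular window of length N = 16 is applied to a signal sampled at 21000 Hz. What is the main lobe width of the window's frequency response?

For a rectangular window of length N,
the main lobe width in frequency is 2*f_s/N.
= 2*21000/16 = 2625 Hz
This determines the minimum frequency separation for resolving two sinusoids.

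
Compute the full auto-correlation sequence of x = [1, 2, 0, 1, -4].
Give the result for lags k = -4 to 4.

r_xx[k] = sum_m x[m]*x[m+k], indexed from 0, for k = -4 to 4:
  r_xx[-4] = x[4]*x[0] = -4
  r_xx[-3] = x[3]*x[0] + x[4]*x[1] = -7
  r_xx[-2] = x[2]*x[0] + x[3]*x[1] + x[4]*x[2] = 2
  r_xx[-1] = x[1]*x[0] + x[2]*x[1] + x[3]*x[2] + x[4]*x[3] = -2
  r_xx[0] = x[0]*x[0] + x[1]*x[1] + x[2]*x[2] + x[3]*x[3] + x[4]*x[4] = 22
  r_xx[1] = x[0]*x[1] + x[1]*x[2] + x[2]*x[3] + x[3]*x[4] = -2
  r_xx[2] = x[0]*x[2] + x[1]*x[3] + x[2]*x[4] = 2
  r_xx[3] = x[0]*x[3] + x[1]*x[4] = -7
  r_xx[4] = x[0]*x[4] = -4
r_xx = [-4, -7, 2, -2, 22, -2, 2, -7, -4]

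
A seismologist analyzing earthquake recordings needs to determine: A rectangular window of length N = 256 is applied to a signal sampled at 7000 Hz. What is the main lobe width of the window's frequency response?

For a rectangular window of length N,
the main lobe width in frequency is 2*f_s/N.
= 2*7000/256 = 875/16 Hz
This determines the minimum frequency separation for resolving two sinusoids.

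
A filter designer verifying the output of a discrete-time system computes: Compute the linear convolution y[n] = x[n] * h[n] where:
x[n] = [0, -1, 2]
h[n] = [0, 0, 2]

y[n] = sum_k x[k]*h[n-k]. Output length = len(x) + len(h) - 1 = 3 + 3 - 1 = 5.
y[0] = 0*0 = 0
y[1] = -1*0 + 0*0 = 0
y[2] = 2*0 + -1*0 + 0*2 = 0
y[3] = 2*0 + -1*2 = -2
y[4] = 2*2 = 4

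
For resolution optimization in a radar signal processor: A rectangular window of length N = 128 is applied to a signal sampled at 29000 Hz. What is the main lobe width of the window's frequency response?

For a rectangular window of length N,
the main lobe width in frequency is 2*f_s/N.
= 2*29000/128 = 3625/8 Hz
This determines the minimum frequency separation for resolving two sinusoids.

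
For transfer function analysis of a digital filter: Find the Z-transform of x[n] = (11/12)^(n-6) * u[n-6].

Time-shifting property: if X(z) = Z{x[n]}, then Z{x[n-d]} = z^(-d) * X(z)
X(z) = z/(z - 11/12) for x[n] = (11/12)^n * u[n]
Z{x[n-6]} = z^(-6) * z/(z - 11/12) = z^(-5)/(z - 11/12)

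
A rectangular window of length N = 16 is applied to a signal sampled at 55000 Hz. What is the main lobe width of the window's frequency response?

For a rectangular window of length N,
the main lobe width in frequency is 2*f_s/N.
= 2*55000/16 = 6875 Hz
This determines the minimum frequency separation for resolving two sinusoids.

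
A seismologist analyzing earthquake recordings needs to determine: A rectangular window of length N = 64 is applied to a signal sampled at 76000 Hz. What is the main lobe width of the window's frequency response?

For a rectangular window of length N,
the main lobe width in frequency is 2*f_s/N.
= 2*76000/64 = 2375 Hz
This determines the minimum frequency separation for resolving two sinusoids.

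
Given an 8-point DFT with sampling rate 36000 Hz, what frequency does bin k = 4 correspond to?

The frequency of DFT bin k is: f_k = k * f_s / N
f_4 = 4 * 36000 / 8 = 18000 Hz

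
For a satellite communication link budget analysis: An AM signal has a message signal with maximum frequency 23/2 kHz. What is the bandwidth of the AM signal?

In AM (double-sideband), the bandwidth is twice the message frequency.
BW = 2 * f_m = 2 * 23/2 kHz = 23 kHz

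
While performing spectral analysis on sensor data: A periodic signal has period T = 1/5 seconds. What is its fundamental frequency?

The fundamental frequency is the reciprocal of the period.
f = 1/T = 1/(1/5) = 5 Hz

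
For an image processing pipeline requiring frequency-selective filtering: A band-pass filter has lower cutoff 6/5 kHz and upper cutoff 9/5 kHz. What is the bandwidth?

Bandwidth = f_high - f_low
= 9/5 kHz - 6/5 kHz = 3/5 kHz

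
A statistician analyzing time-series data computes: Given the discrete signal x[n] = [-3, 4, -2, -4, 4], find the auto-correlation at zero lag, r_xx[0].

The auto-correlation at zero lag r_xx[0] equals the signal energy.
r_xx[0] = sum of x[n]^2 = (-3)^2 + 4^2 + (-2)^2 + (-4)^2 + 4^2
= 9 + 16 + 4 + 16 + 16 = 61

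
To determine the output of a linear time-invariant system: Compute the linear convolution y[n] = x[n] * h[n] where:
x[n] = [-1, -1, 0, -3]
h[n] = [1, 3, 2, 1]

y[n] = sum_k x[k]*h[n-k]. Output length = len(x) + len(h) - 1 = 4 + 4 - 1 = 7.
y[0] = -1*1 = -1
y[1] = -1*1 + -1*3 = -4
y[2] = 0*1 + -1*3 + -1*2 = -5
y[3] = -3*1 + 0*3 + -1*2 + -1*1 = -6
y[4] = -3*3 + 0*2 + -1*1 = -10
y[5] = -3*2 + 0*1 = -6
y[6] = -3*1 = -3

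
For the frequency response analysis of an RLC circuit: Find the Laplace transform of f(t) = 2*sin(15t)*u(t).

Standard pair: sin(wt)*u(t) <-> w/(s^2+w^2)
With w = 15: L{2*sin(15t)*u(t)} = 30/(s^2+225)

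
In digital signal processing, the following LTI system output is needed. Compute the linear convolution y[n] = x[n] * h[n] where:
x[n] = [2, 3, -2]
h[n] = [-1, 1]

y[n] = sum_k x[k]*h[n-k]. Output length = len(x) + len(h) - 1 = 3 + 2 - 1 = 4.
y[0] = 2*-1 = -2
y[1] = 3*-1 + 2*1 = -1
y[2] = -2*-1 + 3*1 = 5
y[3] = -2*1 = -2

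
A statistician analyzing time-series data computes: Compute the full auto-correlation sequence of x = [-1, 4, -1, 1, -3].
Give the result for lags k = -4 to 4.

r_xx[k] = sum_m x[m]*x[m+k], indexed from 0, for k = -4 to 4:
  r_xx[-4] = x[4]*x[0] = 3
  r_xx[-3] = x[3]*x[0] + x[4]*x[1] = -13
  r_xx[-2] = x[2]*x[0] + x[3]*x[1] + x[4]*x[2] = 8
  r_xx[-1] = x[1]*x[0] + x[2]*x[1] + x[3]*x[2] + x[4]*x[3] = -12
  r_xx[0] = x[0]*x[0] + x[1]*x[1] + x[2]*x[2] + x[3]*x[3] + x[4]*x[4] = 28
  r_xx[1] = x[0]*x[1] + x[1]*x[2] + x[2]*x[3] + x[3]*x[4] = -12
  r_xx[2] = x[0]*x[2] + x[1]*x[3] + x[2]*x[4] = 8
  r_xx[3] = x[0]*x[3] + x[1]*x[4] = -13
  r_xx[4] = x[0]*x[4] = 3
r_xx = [3, -13, 8, -12, 28, -12, 8, -13, 3]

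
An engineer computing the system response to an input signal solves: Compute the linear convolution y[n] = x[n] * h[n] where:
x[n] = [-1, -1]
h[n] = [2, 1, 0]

y[n] = sum_k x[k]*h[n-k]. Output length = len(x) + len(h) - 1 = 2 + 3 - 1 = 4.
y[0] = -1*2 = -2
y[1] = -1*2 + -1*1 = -3
y[2] = -1*1 + -1*0 = -1
y[3] = -1*0 = 0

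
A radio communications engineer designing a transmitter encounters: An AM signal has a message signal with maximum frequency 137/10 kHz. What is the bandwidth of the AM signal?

In AM (double-sideband), the bandwidth is twice the message frequency.
BW = 2 * f_m = 2 * 137/10 kHz = 137/5 kHz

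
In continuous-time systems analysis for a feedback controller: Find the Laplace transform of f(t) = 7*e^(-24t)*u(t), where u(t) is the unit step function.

Standard Laplace transform pair:
e^(-at)*u(t) <-> 1/(s+a)
With a = 24: L{7*e^(-24t)*u(t)} = 7/(s+24), ROC: Re(s) > -24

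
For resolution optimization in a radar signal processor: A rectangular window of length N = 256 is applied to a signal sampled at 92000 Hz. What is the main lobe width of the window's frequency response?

For a rectangular window of length N,
the main lobe width in frequency is 2*f_s/N.
= 2*92000/256 = 2875/4 Hz
This determines the minimum frequency separation for resolving two sinusoids.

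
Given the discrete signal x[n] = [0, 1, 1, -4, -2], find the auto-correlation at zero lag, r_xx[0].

The auto-correlation at zero lag r_xx[0] equals the signal energy.
r_xx[0] = sum of x[n]^2 = 0^2 + 1^2 + 1^2 + (-4)^2 + (-2)^2
= 0 + 1 + 1 + 16 + 4 = 22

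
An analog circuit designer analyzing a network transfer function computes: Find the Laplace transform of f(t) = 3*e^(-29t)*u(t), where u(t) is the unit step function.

Standard Laplace transform pair:
e^(-at)*u(t) <-> 1/(s+a)
With a = 29: L{3*e^(-29t)*u(t)} = 3/(s+29), ROC: Re(s) > -29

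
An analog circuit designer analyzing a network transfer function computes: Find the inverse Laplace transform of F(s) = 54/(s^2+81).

Standard pair: w/(s^2+w^2) <-> sin(wt)*u(t)
Recognize w^2 = 81, so w = 9; numerator 54 = 6*9.
f(t) = 6*sin(9t)*u(t)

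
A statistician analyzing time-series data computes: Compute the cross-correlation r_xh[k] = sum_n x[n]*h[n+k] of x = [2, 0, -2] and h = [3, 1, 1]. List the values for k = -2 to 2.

Both sequences indexed from 0 and zero outside their support.
Lags with overlap: k = -2 to 2.
  r_xh[-2] = x[2]*h[0] = -6
  r_xh[-1] = x[1]*h[0] + x[2]*h[1] = -2
  r_xh[0] = x[0]*h[0] + x[1]*h[1] + x[2]*h[2] = 4
  r_xh[1] = x[0]*h[1] + x[1]*h[2] = 2
  r_xh[2] = x[0]*h[2] = 2
r_xh = [-6, -2, 4, 2, 2] (for k = -2, ..., 2)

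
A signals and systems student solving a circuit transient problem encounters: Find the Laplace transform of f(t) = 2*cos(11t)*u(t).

Standard pair: cos(wt)*u(t) <-> s/(s^2+w^2)
With w = 11: L{2*cos(11t)*u(t)} = 2s/(s^2+121)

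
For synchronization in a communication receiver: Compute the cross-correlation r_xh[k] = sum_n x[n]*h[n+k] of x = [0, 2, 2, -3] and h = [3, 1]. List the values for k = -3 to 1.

Both sequences indexed from 0 and zero outside their support.
Lags with overlap: k = -3 to 1.
  r_xh[-3] = x[3]*h[0] = -9
  r_xh[-2] = x[2]*h[0] + x[3]*h[1] = 3
  r_xh[-1] = x[1]*h[0] + x[2]*h[1] = 8
  r_xh[0] = x[0]*h[0] + x[1]*h[1] = 2
  r_xh[1] = x[0]*h[1] = 0
r_xh = [-9, 3, 8, 2, 0] (for k = -3, ..., 1)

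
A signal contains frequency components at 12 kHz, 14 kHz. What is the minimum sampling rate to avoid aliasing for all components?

The highest frequency component is f_max = 14 kHz.
Nyquist rate = 2 * f_max = 2 * 14 kHz = 28 kHz.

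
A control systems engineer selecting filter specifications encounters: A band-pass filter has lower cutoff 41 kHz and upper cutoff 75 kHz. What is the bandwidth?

Bandwidth = f_high - f_low
= 75 kHz - 41 kHz = 34 kHz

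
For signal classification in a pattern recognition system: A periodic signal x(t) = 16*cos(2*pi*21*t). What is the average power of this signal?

Average power of A*cos(wt) is A^2/2.
P = 16^2 / 2 = 256/2 = 128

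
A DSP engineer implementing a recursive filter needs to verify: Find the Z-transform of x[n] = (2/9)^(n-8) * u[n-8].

Time-shifting property: if X(z) = Z{x[n]}, then Z{x[n-d]} = z^(-d) * X(z)
X(z) = z/(z - 2/9) for x[n] = (2/9)^n * u[n]
Z{x[n-8]} = z^(-8) * z/(z - 2/9) = z^(-7)/(z - 2/9)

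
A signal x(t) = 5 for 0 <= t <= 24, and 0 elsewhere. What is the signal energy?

Energy = integral of |x(t)|^2 dt over the signal duration
= 5^2 * 24 = 25 * 24 = 600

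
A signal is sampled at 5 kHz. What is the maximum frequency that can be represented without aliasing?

The maximum frequency that can be represented without aliasing
is the Nyquist frequency: f_max = f_s / 2 = 5 kHz / 2 = 5/2 kHz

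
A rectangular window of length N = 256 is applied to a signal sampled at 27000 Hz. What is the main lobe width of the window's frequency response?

For a rectangular window of length N,
the main lobe width in frequency is 2*f_s/N.
= 2*27000/256 = 3375/16 Hz
This determines the minimum frequency separation for resolving two sinusoids.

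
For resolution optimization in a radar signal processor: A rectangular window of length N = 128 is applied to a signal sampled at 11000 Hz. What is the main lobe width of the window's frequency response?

For a rectangular window of length N,
the main lobe width in frequency is 2*f_s/N.
= 2*11000/128 = 1375/8 Hz
This determines the minimum frequency separation for resolving two sinusoids.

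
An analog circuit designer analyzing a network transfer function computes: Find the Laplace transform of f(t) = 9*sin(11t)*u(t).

Standard pair: sin(wt)*u(t) <-> w/(s^2+w^2)
With w = 11: L{9*sin(11t)*u(t)} = 99/(s^2+121)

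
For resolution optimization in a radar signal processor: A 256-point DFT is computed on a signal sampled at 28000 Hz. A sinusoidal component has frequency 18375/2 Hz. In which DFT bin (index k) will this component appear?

DFT frequency resolution = f_s/N = 28000/256 = 875/8 Hz
Bin index k = f_signal / resolution = 18375/2 / 875/8 = 84
The signal frequency 18375/2 Hz falls in DFT bin k = 84.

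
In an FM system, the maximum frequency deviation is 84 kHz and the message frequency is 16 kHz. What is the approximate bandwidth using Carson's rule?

Carson's rule: BW = 2*(delta_f + f_m)
= 2*(84 + 16) kHz = 200 kHz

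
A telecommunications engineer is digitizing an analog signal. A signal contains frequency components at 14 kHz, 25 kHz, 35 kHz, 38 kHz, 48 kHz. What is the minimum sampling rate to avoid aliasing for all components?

The highest frequency component is f_max = 48 kHz.
Nyquist rate = 2 * f_max = 2 * 48 kHz = 96 kHz.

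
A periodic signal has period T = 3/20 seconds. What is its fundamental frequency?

The fundamental frequency is the reciprocal of the period.
f = 1/T = 1/(3/20) = 20/3 Hz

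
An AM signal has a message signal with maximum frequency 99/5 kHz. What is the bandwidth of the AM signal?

In AM (double-sideband), the bandwidth is twice the message frequency.
BW = 2 * f_m = 2 * 99/5 kHz = 198/5 kHz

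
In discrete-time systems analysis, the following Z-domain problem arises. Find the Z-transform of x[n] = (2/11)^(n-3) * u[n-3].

Time-shifting property: if X(z) = Z{x[n]}, then Z{x[n-d]} = z^(-d) * X(z)
X(z) = z/(z - 2/11) for x[n] = (2/11)^n * u[n]
Z{x[n-3]} = z^(-3) * z/(z - 2/11) = z^(-2)/(z - 2/11)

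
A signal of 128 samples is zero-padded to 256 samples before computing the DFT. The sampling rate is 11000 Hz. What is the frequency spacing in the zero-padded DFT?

Original DFT: N = 128, resolution = f_s/N = 11000/128 = 1375/16 Hz
Zero-padded DFT: N = 256, resolution = f_s/N = 11000/256 = 1375/32 Hz
Zero-padding interpolates the spectrum (finer frequency grid)
but does NOT improve the true spectral resolution (ability to resolve close frequencies).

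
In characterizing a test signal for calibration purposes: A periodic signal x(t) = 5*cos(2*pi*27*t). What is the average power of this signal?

Average power of A*cos(wt) is A^2/2.
P = 5^2 / 2 = 25/2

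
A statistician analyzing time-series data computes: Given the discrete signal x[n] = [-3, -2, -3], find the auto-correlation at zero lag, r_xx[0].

The auto-correlation at zero lag r_xx[0] equals the signal energy.
r_xx[0] = sum of x[n]^2 = (-3)^2 + (-2)^2 + (-3)^2
= 9 + 4 + 9 = 22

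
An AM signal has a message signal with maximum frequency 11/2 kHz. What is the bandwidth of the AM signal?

In AM (double-sideband), the bandwidth is twice the message frequency.
BW = 2 * f_m = 2 * 11/2 kHz = 11 kHz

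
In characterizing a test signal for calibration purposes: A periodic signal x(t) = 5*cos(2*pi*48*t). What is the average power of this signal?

Average power of A*cos(wt) is A^2/2.
P = 5^2 / 2 = 25/2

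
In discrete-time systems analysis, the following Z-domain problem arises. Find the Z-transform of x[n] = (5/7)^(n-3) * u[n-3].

Time-shifting property: if X(z) = Z{x[n]}, then Z{x[n-d]} = z^(-d) * X(z)
X(z) = z/(z - 5/7) for x[n] = (5/7)^n * u[n]
Z{x[n-3]} = z^(-3) * z/(z - 5/7) = z^(-2)/(z - 5/7)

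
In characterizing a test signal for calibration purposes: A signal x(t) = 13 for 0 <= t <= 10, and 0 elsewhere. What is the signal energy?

Energy = integral of |x(t)|^2 dt over the signal duration
= 13^2 * 10 = 169 * 10 = 1690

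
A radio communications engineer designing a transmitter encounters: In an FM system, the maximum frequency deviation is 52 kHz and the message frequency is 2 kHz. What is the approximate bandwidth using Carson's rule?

Carson's rule: BW = 2*(delta_f + f_m)
= 2*(52 + 2) kHz = 108 kHz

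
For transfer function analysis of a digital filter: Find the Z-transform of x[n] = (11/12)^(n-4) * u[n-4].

Time-shifting property: if X(z) = Z{x[n]}, then Z{x[n-d]} = z^(-d) * X(z)
X(z) = z/(z - 11/12) for x[n] = (11/12)^n * u[n]
Z{x[n-4]} = z^(-4) * z/(z - 11/12) = z^(-3)/(z - 11/12)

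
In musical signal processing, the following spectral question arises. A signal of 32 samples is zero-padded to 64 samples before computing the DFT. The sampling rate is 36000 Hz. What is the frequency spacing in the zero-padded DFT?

Original DFT: N = 32, resolution = f_s/N = 36000/32 = 1125 Hz
Zero-padded DFT: N = 64, resolution = f_s/N = 36000/64 = 1125/2 Hz
Zero-padding interpolates the spectrum (finer frequency grid)
but does NOT improve the true spectral resolution (ability to resolve close frequencies).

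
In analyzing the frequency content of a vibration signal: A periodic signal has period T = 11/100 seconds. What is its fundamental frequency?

The fundamental frequency is the reciprocal of the period.
f = 1/T = 1/(11/100) = 100/11 Hz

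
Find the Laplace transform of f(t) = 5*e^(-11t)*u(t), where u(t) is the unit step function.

Standard Laplace transform pair:
e^(-at)*u(t) <-> 1/(s+a)
With a = 11: L{5*e^(-11t)*u(t)} = 5/(s+11), ROC: Re(s) > -11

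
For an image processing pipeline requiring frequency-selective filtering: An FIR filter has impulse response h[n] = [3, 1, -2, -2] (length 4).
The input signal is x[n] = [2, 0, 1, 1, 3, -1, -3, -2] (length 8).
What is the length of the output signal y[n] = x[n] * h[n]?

For linear convolution, the output length is:
len(y) = len(x) + len(h) - 1 = 8 + 4 - 1 = 11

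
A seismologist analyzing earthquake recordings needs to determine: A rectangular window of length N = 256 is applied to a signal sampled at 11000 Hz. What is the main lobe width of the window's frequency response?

For a rectangular window of length N,
the main lobe width in frequency is 2*f_s/N.
= 2*11000/256 = 1375/16 Hz
This determines the minimum frequency separation for resolving two sinusoids.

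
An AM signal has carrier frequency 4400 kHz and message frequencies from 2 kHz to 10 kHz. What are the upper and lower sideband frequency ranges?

Upper sideband (USB) = fc + [fm_low, fm_high] = 4400 + [2, 10] = [4402, 4410] kHz
Lower sideband (LSB) = fc - [fm_high, fm_low] = 4400 - [10, 2] = [4390, 4398] kHz
Total occupied spectrum: 4390 kHz to 4410 kHz (plus carrier at 4400 kHz)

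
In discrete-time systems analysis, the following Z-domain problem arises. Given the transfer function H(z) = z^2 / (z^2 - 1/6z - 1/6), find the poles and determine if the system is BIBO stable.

Poles are roots of the denominator: z^2 - 1/6z - 1/6 = 0.
Quadratic formula: z = [-(-1/6) +/- sqrt((-1/6)^2 - 4*(-1/6))] / 2
Discriminant = 1/36 + 2/3 = 25/36; sqrt = 5/6.
z = (1/6 +/- 5/6) / 2 => z = 1/2 or z = -1/3.
|p1| = 1/2, |p2| = 1/3.
For BIBO stability, all poles must lie inside the unit circle (|p| < 1).
System is STABLE since both |p| < 1.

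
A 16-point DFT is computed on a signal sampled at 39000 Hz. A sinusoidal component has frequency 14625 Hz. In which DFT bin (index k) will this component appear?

DFT frequency resolution = f_s/N = 39000/16 = 4875/2 Hz
Bin index k = f_signal / resolution = 14625 / 4875/2 = 6
The signal frequency 14625 Hz falls in DFT bin k = 6.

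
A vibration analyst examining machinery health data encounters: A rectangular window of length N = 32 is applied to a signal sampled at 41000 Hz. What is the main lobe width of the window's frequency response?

For a rectangular window of length N,
the main lobe width in frequency is 2*f_s/N.
= 2*41000/32 = 5125/2 Hz
This determines the minimum frequency separation for resolving two sinusoids.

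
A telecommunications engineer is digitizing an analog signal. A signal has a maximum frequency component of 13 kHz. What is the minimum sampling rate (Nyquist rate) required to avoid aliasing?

By the Nyquist-Shannon sampling theorem,
the minimum sampling rate (Nyquist rate) must be at least 2 * f_max.
Nyquist rate = 2 * 13 kHz = 26 kHz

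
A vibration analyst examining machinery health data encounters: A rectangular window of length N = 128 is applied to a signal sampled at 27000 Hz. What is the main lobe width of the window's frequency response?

For a rectangular window of length N,
the main lobe width in frequency is 2*f_s/N.
= 2*27000/128 = 3375/8 Hz
This determines the minimum frequency separation for resolving two sinusoids.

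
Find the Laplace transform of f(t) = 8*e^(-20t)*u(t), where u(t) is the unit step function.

Standard Laplace transform pair:
e^(-at)*u(t) <-> 1/(s+a)
With a = 20: L{8*e^(-20t)*u(t)} = 8/(s+20), ROC: Re(s) > -20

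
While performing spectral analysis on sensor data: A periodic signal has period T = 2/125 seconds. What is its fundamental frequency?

The fundamental frequency is the reciprocal of the period.
f = 1/T = 1/(2/125) = 125/2 Hz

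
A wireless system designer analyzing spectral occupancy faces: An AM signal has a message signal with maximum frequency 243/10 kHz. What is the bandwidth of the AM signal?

In AM (double-sideband), the bandwidth is twice the message frequency.
BW = 2 * f_m = 2 * 243/10 kHz = 243/5 kHz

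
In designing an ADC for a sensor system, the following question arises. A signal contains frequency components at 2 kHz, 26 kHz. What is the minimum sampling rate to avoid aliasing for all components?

The highest frequency component is f_max = 26 kHz.
Nyquist rate = 2 * f_max = 2 * 26 kHz = 52 kHz.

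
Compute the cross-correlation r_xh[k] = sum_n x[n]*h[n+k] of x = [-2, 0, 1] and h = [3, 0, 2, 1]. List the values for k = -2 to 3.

Both sequences indexed from 0 and zero outside their support.
Lags with overlap: k = -2 to 3.
  r_xh[-2] = x[2]*h[0] = 3
  r_xh[-1] = x[1]*h[0] + x[2]*h[1] = 0
  r_xh[0] = x[0]*h[0] + x[1]*h[1] + x[2]*h[2] = -4
  r_xh[1] = x[0]*h[1] + x[1]*h[2] + x[2]*h[3] = 1
  r_xh[2] = x[0]*h[2] + x[1]*h[3] = -4
  r_xh[3] = x[0]*h[3] = -2
r_xh = [3, 0, -4, 1, -4, -2] (for k = -2, ..., 3)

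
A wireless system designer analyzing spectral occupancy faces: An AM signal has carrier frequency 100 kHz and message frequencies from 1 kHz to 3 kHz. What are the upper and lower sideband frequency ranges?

Upper sideband (USB) = fc + [fm_low, fm_high] = 100 + [1, 3] = [101, 103] kHz
Lower sideband (LSB) = fc - [fm_high, fm_low] = 100 - [3, 1] = [97, 99] kHz
Total occupied spectrum: 97 kHz to 103 kHz (plus carrier at 100 kHz)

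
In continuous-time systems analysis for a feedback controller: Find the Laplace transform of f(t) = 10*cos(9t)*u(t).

Standard pair: cos(wt)*u(t) <-> s/(s^2+w^2)
With w = 9: L{10*cos(9t)*u(t)} = 10s/(s^2+81)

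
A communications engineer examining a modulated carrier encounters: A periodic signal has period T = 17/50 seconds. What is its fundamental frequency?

The fundamental frequency is the reciprocal of the period.
f = 1/T = 1/(17/50) = 50/17 Hz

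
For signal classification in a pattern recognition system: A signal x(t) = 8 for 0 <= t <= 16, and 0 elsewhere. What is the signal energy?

Energy = integral of |x(t)|^2 dt over the signal duration
= 8^2 * 16 = 64 * 16 = 1024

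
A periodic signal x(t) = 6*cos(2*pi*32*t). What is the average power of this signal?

Average power of A*cos(wt) is A^2/2.
P = 6^2 / 2 = 36/2 = 18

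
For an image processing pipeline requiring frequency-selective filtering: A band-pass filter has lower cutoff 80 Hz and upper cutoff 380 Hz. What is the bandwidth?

Bandwidth = f_high - f_low
= 380 Hz - 80 Hz = 300 Hz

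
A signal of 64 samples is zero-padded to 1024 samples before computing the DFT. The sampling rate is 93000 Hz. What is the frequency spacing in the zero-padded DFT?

Original DFT: N = 64, resolution = f_s/N = 93000/64 = 11625/8 Hz
Zero-padded DFT: N = 1024, resolution = f_s/N = 93000/1024 = 11625/128 Hz
Zero-padding interpolates the spectrum (finer frequency grid)
but does NOT improve the true spectral resolution (ability to resolve close frequencies).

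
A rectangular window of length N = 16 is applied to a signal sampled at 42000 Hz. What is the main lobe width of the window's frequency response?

For a rectangular window of length N,
the main lobe width in frequency is 2*f_s/N.
= 2*42000/16 = 5250 Hz
This determines the minimum frequency separation for resolving two sinusoids.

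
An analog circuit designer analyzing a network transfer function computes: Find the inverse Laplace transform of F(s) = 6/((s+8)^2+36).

Standard pair: w/((s+a)^2+w^2) <-> e^(-at)*sin(wt)*u(t)
With a=8, w=6: f(t) = e^(-8t)*sin(6t)*u(t)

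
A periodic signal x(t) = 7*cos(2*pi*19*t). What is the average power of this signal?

Average power of A*cos(wt) is A^2/2.
P = 7^2 / 2 = 49/2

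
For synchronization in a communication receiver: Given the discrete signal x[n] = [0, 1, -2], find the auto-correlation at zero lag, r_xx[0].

The auto-correlation at zero lag r_xx[0] equals the signal energy.
r_xx[0] = sum of x[n]^2 = 0^2 + 1^2 + (-2)^2
= 0 + 1 + 4 = 5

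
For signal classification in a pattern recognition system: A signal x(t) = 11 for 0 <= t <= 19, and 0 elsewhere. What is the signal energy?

Energy = integral of |x(t)|^2 dt over the signal duration
= 11^2 * 19 = 121 * 19 = 2299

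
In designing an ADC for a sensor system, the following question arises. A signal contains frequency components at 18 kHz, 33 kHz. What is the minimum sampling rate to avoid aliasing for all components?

The highest frequency component is f_max = 33 kHz.
Nyquist rate = 2 * f_max = 2 * 33 kHz = 66 kHz.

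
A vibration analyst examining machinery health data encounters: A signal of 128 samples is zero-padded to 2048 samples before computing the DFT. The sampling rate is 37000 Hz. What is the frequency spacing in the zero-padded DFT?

Original DFT: N = 128, resolution = f_s/N = 37000/128 = 4625/16 Hz
Zero-padded DFT: N = 2048, resolution = f_s/N = 37000/2048 = 4625/256 Hz
Zero-padding interpolates the spectrum (finer frequency grid)
but does NOT improve the true spectral resolution (ability to resolve close frequencies).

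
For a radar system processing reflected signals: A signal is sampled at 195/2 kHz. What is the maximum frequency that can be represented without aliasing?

The maximum frequency that can be represented without aliasing
is the Nyquist frequency: f_max = f_s / 2 = 195/2 kHz / 2 = 195/4 kHz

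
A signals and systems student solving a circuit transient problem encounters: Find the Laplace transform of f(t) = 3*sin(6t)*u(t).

Standard pair: sin(wt)*u(t) <-> w/(s^2+w^2)
With w = 6: L{3*sin(6t)*u(t)} = 18/(s^2+36)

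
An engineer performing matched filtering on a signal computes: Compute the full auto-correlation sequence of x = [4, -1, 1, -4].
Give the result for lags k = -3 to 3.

r_xx[k] = sum_m x[m]*x[m+k], indexed from 0, for k = -3 to 3:
  r_xx[-3] = x[3]*x[0] = -16
  r_xx[-2] = x[2]*x[0] + x[3]*x[1] = 8
  r_xx[-1] = x[1]*x[0] + x[2]*x[1] + x[3]*x[2] = -9
  r_xx[0] = x[0]*x[0] + x[1]*x[1] + x[2]*x[2] + x[3]*x[3] = 34
  r_xx[1] = x[0]*x[1] + x[1]*x[2] + x[2]*x[3] = -9
  r_xx[2] = x[0]*x[2] + x[1]*x[3] = 8
  r_xx[3] = x[0]*x[3] = -16
r_xx = [-16, 8, -9, 34, -9, 8, -16]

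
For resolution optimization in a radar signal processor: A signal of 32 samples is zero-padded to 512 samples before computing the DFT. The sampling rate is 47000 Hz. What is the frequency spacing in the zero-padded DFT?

Original DFT: N = 32, resolution = f_s/N = 47000/32 = 5875/4 Hz
Zero-padded DFT: N = 512, resolution = f_s/N = 47000/512 = 5875/64 Hz
Zero-padding interpolates the spectrum (finer frequency grid)
but does NOT improve the true spectral resolution (ability to resolve close frequencies).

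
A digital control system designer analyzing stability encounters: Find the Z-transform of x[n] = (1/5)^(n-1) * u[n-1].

Time-shifting property: if X(z) = Z{x[n]}, then Z{x[n-d]} = z^(-d) * X(z)
X(z) = z/(z - 1/5) for x[n] = (1/5)^n * u[n]
Z{x[n-1]} = z^(-1) * z/(z - 1/5) = 1/(z - 1/5)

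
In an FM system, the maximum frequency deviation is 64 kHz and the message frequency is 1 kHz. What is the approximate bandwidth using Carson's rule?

Carson's rule: BW = 2*(delta_f + f_m)
= 2*(64 + 1) kHz = 130 kHz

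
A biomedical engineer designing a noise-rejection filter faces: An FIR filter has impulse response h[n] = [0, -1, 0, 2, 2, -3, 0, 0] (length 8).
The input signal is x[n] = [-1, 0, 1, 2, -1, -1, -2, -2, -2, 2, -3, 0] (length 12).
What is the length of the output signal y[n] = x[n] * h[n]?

For linear convolution, the output length is:
len(y) = len(x) + len(h) - 1 = 12 + 8 - 1 = 19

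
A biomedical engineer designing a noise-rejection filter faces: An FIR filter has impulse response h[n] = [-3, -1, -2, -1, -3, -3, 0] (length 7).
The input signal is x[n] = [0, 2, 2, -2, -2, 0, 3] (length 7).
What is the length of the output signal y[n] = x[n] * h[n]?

For linear convolution, the output length is:
len(y) = len(x) + len(h) - 1 = 7 + 7 - 1 = 13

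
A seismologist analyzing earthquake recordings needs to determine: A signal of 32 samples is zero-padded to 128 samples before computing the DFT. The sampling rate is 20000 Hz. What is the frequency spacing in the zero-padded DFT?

Original DFT: N = 32, resolution = f_s/N = 20000/32 = 625 Hz
Zero-padded DFT: N = 128, resolution = f_s/N = 20000/128 = 625/4 Hz
Zero-padding interpolates the spectrum (finer frequency grid)
but does NOT improve the true spectral resolution (ability to resolve close frequencies).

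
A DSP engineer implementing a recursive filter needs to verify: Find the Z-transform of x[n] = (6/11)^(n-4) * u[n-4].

Time-shifting property: if X(z) = Z{x[n]}, then Z{x[n-d]} = z^(-d) * X(z)
X(z) = z/(z - 6/11) for x[n] = (6/11)^n * u[n]
Z{x[n-4]} = z^(-4) * z/(z - 6/11) = z^(-3)/(z - 6/11)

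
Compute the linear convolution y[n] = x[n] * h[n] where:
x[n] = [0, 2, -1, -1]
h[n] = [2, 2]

y[n] = sum_k x[k]*h[n-k]. Output length = len(x) + len(h) - 1 = 4 + 2 - 1 = 5.
y[0] = 0*2 = 0
y[1] = 2*2 + 0*2 = 4
y[2] = -1*2 + 2*2 = 2
y[3] = -1*2 + -1*2 = -4
y[4] = -1*2 = -2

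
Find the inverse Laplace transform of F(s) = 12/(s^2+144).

Standard pair: w/(s^2+w^2) <-> sin(wt)*u(t)
Recognize w^2 = 144, so w = 12; numerator 12 = 1*12.
f(t) = sin(12t)*u(t)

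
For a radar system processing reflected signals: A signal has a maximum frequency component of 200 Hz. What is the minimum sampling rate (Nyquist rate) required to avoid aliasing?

By the Nyquist-Shannon sampling theorem,
the minimum sampling rate (Nyquist rate) must be at least 2 * f_max.
Nyquist rate = 2 * 200 Hz = 400 Hz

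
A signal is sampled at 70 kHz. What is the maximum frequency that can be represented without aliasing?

The maximum frequency that can be represented without aliasing
is the Nyquist frequency: f_max = f_s / 2 = 70 kHz / 2 = 35 kHz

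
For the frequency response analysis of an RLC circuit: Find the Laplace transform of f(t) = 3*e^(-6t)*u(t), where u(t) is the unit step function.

Standard Laplace transform pair:
e^(-at)*u(t) <-> 1/(s+a)
With a = 6: L{3*e^(-6t)*u(t)} = 3/(s+6), ROC: Re(s) > -6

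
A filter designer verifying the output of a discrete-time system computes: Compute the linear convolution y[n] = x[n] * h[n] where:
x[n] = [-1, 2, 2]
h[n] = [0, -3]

y[n] = sum_k x[k]*h[n-k]. Output length = len(x) + len(h) - 1 = 3 + 2 - 1 = 4.
y[0] = -1*0 = 0
y[1] = 2*0 + -1*-3 = 3
y[2] = 2*0 + 2*-3 = -6
y[3] = 2*-3 = -6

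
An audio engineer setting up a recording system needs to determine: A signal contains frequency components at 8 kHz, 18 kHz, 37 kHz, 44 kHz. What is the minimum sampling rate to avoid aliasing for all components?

The highest frequency component is f_max = 44 kHz.
Nyquist rate = 2 * f_max = 2 * 44 kHz = 88 kHz.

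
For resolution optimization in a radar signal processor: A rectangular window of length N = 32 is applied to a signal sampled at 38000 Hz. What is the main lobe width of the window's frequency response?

For a rectangular window of length N,
the main lobe width in frequency is 2*f_s/N.
= 2*38000/32 = 2375 Hz
This determines the minimum frequency separation for resolving two sinusoids.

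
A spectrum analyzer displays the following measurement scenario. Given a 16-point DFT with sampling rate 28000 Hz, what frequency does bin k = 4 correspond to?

The frequency of DFT bin k is: f_k = k * f_s / N
f_4 = 4 * 28000 / 16 = 7000 Hz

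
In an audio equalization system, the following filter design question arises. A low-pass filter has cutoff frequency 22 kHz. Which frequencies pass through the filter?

A low-pass filter passes all frequencies below the cutoff frequency 22 kHz and attenuates higher frequencies.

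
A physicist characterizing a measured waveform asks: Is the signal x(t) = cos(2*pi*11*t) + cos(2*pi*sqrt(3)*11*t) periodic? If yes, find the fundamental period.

f1 = 11 Hz, f2 = 11*sqrt(3) Hz
Ratio f2/f1 = sqrt(3), which is irrational.
Since the frequency ratio is irrational, no common period exists.
The signal is not periodic.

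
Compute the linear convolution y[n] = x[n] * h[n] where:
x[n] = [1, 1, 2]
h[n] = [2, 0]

y[n] = sum_k x[k]*h[n-k]. Output length = len(x) + len(h) - 1 = 3 + 2 - 1 = 4.
y[0] = 1*2 = 2
y[1] = 1*2 + 1*0 = 2
y[2] = 2*2 + 1*0 = 4
y[3] = 2*0 = 0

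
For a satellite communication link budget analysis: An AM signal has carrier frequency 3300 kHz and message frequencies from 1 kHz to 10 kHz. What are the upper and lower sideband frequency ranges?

Upper sideband (USB) = fc + [fm_low, fm_high] = 3300 + [1, 10] = [3301, 3310] kHz
Lower sideband (LSB) = fc - [fm_high, fm_low] = 3300 - [10, 1] = [3290, 3299] kHz
Total occupied spectrum: 3290 kHz to 3310 kHz (plus carrier at 3300 kHz)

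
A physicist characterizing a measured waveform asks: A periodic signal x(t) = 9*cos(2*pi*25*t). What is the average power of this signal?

Average power of A*cos(wt) is A^2/2.
P = 9^2 / 2 = 81/2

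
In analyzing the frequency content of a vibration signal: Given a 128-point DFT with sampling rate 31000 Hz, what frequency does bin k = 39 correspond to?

The frequency of DFT bin k is: f_k = k * f_s / N
f_39 = 39 * 31000 / 128 = 151125/16 Hz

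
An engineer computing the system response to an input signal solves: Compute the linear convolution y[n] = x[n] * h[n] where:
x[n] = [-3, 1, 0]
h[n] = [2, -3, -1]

y[n] = sum_k x[k]*h[n-k]. Output length = len(x) + len(h) - 1 = 3 + 3 - 1 = 5.
y[0] = -3*2 = -6
y[1] = 1*2 + -3*-3 = 11
y[2] = 0*2 + 1*-3 + -3*-1 = 0
y[3] = 0*-3 + 1*-1 = -1
y[4] = 0*-1 = 0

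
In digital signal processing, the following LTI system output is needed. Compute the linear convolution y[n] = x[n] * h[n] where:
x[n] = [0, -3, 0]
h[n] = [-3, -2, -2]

y[n] = sum_k x[k]*h[n-k]. Output length = len(x) + len(h) - 1 = 3 + 3 - 1 = 5.
y[0] = 0*-3 = 0
y[1] = -3*-3 + 0*-2 = 9
y[2] = 0*-3 + -3*-2 + 0*-2 = 6
y[3] = 0*-2 + -3*-2 = 6
y[4] = 0*-2 = 0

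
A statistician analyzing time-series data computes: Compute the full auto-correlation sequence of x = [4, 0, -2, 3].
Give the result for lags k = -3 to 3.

r_xx[k] = sum_m x[m]*x[m+k], indexed from 0, for k = -3 to 3:
  r_xx[-3] = x[3]*x[0] = 12
  r_xx[-2] = x[2]*x[0] + x[3]*x[1] = -8
  r_xx[-1] = x[1]*x[0] + x[2]*x[1] + x[3]*x[2] = -6
  r_xx[0] = x[0]*x[0] + x[1]*x[1] + x[2]*x[2] + x[3]*x[3] = 29
  r_xx[1] = x[0]*x[1] + x[1]*x[2] + x[2]*x[3] = -6
  r_xx[2] = x[0]*x[2] + x[1]*x[3] = -8
  r_xx[3] = x[0]*x[3] = 12
r_xx = [12, -8, -6, 29, -6, -8, 12]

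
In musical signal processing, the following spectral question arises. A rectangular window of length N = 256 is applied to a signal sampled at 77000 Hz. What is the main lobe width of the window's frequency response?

For a rectangular window of length N,
the main lobe width in frequency is 2*f_s/N.
= 2*77000/256 = 9625/16 Hz
This determines the minimum frequency separation for resolving two sinusoids.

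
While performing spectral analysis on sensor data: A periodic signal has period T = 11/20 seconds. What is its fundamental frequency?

The fundamental frequency is the reciprocal of the period.
f = 1/T = 1/(11/20) = 20/11 Hz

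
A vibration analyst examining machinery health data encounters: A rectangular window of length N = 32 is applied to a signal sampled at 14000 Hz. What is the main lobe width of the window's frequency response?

For a rectangular window of length N,
the main lobe width in frequency is 2*f_s/N.
= 2*14000/32 = 875 Hz
This determines the minimum frequency separation for resolving two sinusoids.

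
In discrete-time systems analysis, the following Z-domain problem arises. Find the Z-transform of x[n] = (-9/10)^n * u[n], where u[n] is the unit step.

The Z-transform of a^n * u[n] is z/(z-a) for |z| > |a|.
Here a = -9/10, so X(z) = z/(z - (-9/10)) = 10z/(10z + 9)
ROC: |z| > 9/10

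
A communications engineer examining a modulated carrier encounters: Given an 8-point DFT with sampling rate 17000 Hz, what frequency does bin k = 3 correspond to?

The frequency of DFT bin k is: f_k = k * f_s / N
f_3 = 3 * 17000 / 8 = 6375 Hz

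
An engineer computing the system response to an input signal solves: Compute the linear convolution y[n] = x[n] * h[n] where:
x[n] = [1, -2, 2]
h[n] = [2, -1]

y[n] = sum_k x[k]*h[n-k]. Output length = len(x) + len(h) - 1 = 3 + 2 - 1 = 4.
y[0] = 1*2 = 2
y[1] = -2*2 + 1*-1 = -5
y[2] = 2*2 + -2*-1 = 6
y[3] = 2*-1 = -2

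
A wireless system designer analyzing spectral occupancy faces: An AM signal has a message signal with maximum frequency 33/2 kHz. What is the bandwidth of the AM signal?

In AM (double-sideband), the bandwidth is twice the message frequency.
BW = 2 * f_m = 2 * 33/2 kHz = 33 kHz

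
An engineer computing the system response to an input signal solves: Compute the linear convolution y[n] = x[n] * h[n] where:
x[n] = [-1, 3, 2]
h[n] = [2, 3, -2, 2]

y[n] = sum_k x[k]*h[n-k]. Output length = len(x) + len(h) - 1 = 3 + 4 - 1 = 6.
y[0] = -1*2 = -2
y[1] = 3*2 + -1*3 = 3
y[2] = 2*2 + 3*3 + -1*-2 = 15
y[3] = 2*3 + 3*-2 + -1*2 = -2
y[4] = 2*-2 + 3*2 = 2
y[5] = 2*2 = 4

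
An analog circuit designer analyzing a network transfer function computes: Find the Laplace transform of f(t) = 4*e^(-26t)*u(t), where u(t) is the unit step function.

Standard Laplace transform pair:
e^(-at)*u(t) <-> 1/(s+a)
With a = 26: L{4*e^(-26t)*u(t)} = 4/(s+26), ROC: Re(s) > -26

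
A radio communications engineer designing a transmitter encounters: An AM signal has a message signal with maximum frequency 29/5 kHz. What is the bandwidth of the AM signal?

In AM (double-sideband), the bandwidth is twice the message frequency.
BW = 2 * f_m = 2 * 29/5 kHz = 58/5 kHz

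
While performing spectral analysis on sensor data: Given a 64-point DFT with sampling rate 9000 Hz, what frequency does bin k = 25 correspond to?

The frequency of DFT bin k is: f_k = k * f_s / N
f_25 = 25 * 9000 / 64 = 28125/8 Hz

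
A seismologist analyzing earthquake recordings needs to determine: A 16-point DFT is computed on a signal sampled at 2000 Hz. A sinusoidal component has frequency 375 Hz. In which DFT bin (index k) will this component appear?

DFT frequency resolution = f_s/N = 2000/16 = 125 Hz
Bin index k = f_signal / resolution = 375 / 125 = 3
The signal frequency 375 Hz falls in DFT bin k = 3.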